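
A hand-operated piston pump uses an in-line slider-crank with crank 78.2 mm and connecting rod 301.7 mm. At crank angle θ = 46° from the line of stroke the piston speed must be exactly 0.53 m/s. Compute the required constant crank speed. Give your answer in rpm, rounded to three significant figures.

76.0

For an in-line slider-crank, |v_piston| = rω|sinθ|·[1 + r cosθ/√(L² − r² sin²θ)].
With r = 0.0782 m, L = 0.3017 m, θ = 46°: the bracketed kinematic factor |dx/dθ| = 0.066562 m.
ω = v/|dx/dθ| = 0.53/0.066562 = 7.9625 rad/s.
N = 60ω/(2π) = 76.037 rpm.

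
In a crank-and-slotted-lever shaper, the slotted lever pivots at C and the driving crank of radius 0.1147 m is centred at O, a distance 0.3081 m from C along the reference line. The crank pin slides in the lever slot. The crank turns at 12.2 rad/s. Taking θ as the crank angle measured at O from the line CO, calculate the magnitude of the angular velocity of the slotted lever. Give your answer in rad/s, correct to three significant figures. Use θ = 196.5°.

ω = 12.2 rad/s
Crank pin A relative to C: A = (d + r cosθ, r sinθ); lever angle φ = atan2(r sinθ, d + r cosθ).
Differentiating tanφ: φ̇ = rω(d cosθ + r)/(d² + r² + 2dr cosθ).
d² + r² + 2dr cosθ = |CA|² = 0.0403141 m²;  d cosθ + r = -0.18071 m.
|ω_lever| = |0.1147·12.2·-0.18071| / 0.0403141 = 6.2727 rad/s.

6.27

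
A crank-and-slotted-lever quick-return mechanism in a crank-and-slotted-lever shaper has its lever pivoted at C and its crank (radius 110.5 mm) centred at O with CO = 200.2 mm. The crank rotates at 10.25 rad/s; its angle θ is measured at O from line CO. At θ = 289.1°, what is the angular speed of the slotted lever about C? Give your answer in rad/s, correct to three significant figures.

2.99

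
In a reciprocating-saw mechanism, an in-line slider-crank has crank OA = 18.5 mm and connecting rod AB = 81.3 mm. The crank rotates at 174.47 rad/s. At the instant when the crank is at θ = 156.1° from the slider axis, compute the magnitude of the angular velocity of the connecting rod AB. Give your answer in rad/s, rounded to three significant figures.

36.5

ω = 174.5 rad/s
The rod makes angle φ with the slider axis where L sinφ = r sinθ; differentiating, L cosφ·φ̇ = r ω cosθ.
L cosφ = √(L² − r² sin²θ) = 0.080954 m.
|ω_rod| = r ω |cosθ| / √(L² − r² sin²θ) = 0.0185·174.5·0.91425/0.080954 = 36.452 rad/s.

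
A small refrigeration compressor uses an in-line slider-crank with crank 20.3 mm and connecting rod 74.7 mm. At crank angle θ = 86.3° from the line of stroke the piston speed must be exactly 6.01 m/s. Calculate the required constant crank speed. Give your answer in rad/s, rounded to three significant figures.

For an in-line slider-crank, |v_piston| = rω|sinθ|·[1 + r cosθ/√(L² − r² sin²θ)].
With r = 0.0203 m, L = 0.0747 m, θ = 86.3°: the bracketed kinematic factor |dx/dθ| = 0.020627 m.
ω = v/|dx/dθ| = 6.01/0.020627 = 291.37 rad/s.

291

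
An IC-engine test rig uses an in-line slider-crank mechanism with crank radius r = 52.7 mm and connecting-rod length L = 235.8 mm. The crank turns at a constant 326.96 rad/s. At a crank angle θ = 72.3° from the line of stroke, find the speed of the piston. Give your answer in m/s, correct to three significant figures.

17.6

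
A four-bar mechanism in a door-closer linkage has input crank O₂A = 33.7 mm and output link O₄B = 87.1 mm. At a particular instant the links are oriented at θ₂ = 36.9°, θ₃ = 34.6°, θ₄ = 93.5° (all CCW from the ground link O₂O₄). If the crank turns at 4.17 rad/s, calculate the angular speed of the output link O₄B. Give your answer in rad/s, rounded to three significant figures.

0.0756

ω₂ = 4.17 rad/s
Differentiating the loop-closure r₂e^{iθ₂}+r₃e^{iθ₃}=r₁+r₄e^{iθ₄} gives r₂ω₂e^{iθ₂}+r₃ω₃e^{iθ₃}=r₄ω₄e^{iθ₄}.
Eliminating the other unknown: ω₄ = r₂ω₂ sin(θ₂−θ₃) / [r₄ sin(θ₄−θ₃)].
Numerator sine = +0.04013; denominator sine = +0.85627.
Result = 0.0337·4.17·(+0.04013) / (0.0871·(+0.85627)) = +0.075618 rad/s; magnitude 0.075618 rad/s.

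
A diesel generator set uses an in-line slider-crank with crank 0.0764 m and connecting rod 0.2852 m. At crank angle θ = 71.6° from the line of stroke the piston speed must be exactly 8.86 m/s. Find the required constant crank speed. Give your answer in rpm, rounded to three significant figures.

For an in-line slider-crank, |v_piston| = rω|sinθ|·[1 + r cosθ/√(L² − r² sin²θ)].
With r = 0.0764 m, L = 0.2852 m, θ = 71.6°: the bracketed kinematic factor |dx/dθ| = 0.078832 m.
ω = v/|dx/dθ| = 8.86/0.078832 = 112.39 rad/s.
N = 60ω/(2π) = 1073.3 rpm.

1070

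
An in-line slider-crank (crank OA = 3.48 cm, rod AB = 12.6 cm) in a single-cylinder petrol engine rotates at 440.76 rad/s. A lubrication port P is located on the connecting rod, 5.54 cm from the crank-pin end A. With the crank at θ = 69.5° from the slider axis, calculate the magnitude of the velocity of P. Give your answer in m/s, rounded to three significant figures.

15.3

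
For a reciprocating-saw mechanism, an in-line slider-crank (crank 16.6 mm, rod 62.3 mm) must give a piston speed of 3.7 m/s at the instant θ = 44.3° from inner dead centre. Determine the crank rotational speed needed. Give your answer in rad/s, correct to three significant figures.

For an in-line slider-crank, |v_piston| = rω|sinθ|·[1 + r cosθ/√(L² − r² sin²θ)].
With r = 0.0166 m, L = 0.0623 m, θ = 44.3°: the bracketed kinematic factor |dx/dθ| = 0.013844 m.
ω = v/|dx/dθ| = 3.7/0.013844 = 267.27 rad/s.

267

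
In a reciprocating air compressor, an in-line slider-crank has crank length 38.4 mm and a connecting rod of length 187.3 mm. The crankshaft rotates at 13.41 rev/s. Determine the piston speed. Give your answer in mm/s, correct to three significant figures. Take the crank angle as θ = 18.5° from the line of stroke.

1230

ω = 2π·13.4 = 84.26 rad/s
For an in-line slider-crank, x = r cosθ + √(L² − r² sin²θ), so v = −rω sinθ·[1 + r cosθ/√(L² − r² sin²θ)].
With r = 0.0384 m, L = 0.1873 m, θ = 18.5°: √(L² − r² sin²θ) = 0.1869 m.
v = −0.0384·84.26·0.31730·[1 + 0.0384·0.94832/0.1869] = -1.2267 m/s.
|v| = 1.2267 m/s = 1226.7 mm/s.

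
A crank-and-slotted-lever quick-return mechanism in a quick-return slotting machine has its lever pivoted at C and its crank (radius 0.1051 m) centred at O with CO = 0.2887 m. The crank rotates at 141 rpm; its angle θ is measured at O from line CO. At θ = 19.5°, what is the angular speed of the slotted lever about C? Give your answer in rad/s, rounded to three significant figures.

ω = 14.77 rad/s (from 141 rpm).
Crank pin A relative to C: A = (d + r cosθ, r sinθ); lever angle φ = atan2(r sinθ, d + r cosθ).
Differentiating tanφ: φ̇ = rω(d cosθ + r)/(d² + r² + 2dr cosθ).
d² + r² + 2dr cosθ = |CA|² = 0.151598 m²;  d cosθ + r = +0.37724 m.
|ω_lever| = |0.1051·14.77·+0.37724| / 0.151598 = 3.8617 rad/s.

3.86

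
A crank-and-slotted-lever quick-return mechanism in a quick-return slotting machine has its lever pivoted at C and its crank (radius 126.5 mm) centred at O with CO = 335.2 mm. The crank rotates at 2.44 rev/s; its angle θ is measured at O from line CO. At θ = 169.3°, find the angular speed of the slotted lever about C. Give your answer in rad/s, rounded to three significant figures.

8.74

ω = 15.33 rad/s (from 2.44 rev/s).
Crank pin A relative to C: A = (d + r cosθ, r sinθ); lever angle φ = atan2(r sinθ, d + r cosθ).
Differentiating tanφ: φ̇ = rω(d cosθ + r)/(d² + r² + 2dr cosθ).
d² + r² + 2dr cosθ = |CA|² = 0.0450302 m²;  d cosθ + r = -0.20287 m.
|ω_lever| = |0.1265·15.33·-0.20287| / 0.0450302 = 8.7373 rad/s.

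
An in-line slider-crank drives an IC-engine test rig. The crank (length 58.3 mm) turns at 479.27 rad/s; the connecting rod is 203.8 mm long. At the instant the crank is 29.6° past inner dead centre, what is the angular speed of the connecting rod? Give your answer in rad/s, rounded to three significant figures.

ω = 479.3 rad/s
The rod makes angle φ with the slider axis where L sinφ = r sinθ; differentiating, L cosφ·φ̇ = r ω cosθ.
L cosφ = √(L² − r² sin²θ) = 0.20176 m.
|ω_rod| = r ω |cosθ| / √(L² − r² sin²θ) = 0.0583·479.3·0.86949/0.20176 = 120.42 rad/s.

120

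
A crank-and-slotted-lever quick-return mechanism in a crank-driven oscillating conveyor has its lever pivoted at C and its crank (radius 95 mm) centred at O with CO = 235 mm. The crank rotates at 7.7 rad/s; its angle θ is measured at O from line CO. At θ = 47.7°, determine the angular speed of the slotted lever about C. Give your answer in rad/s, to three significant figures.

1.96

ω = 7.7 rad/s
Crank pin A relative to C: A = (d + r cosθ, r sinθ); lever angle φ = atan2(r sinθ, d + r cosθ).
Differentiating tanφ: φ̇ = rω(d cosθ + r)/(d² + r² + 2dr cosθ).
d² + r² + 2dr cosθ = |CA|² = 0.0943 m²;  d cosθ + r = +0.25316 m.
|ω_lever| = |0.095·7.7·+0.25316| / 0.0943 = 1.9638 rad/s.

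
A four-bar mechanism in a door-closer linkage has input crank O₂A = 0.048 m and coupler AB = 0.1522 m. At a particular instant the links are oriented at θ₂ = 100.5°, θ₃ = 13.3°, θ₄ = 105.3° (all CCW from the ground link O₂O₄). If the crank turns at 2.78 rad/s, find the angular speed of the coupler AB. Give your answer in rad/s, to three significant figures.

0.0734

ω₂ = 2.78 rad/s
Differentiating the loop-closure r₂e^{iθ₂}+r₃e^{iθ₃}=r₁+r₄e^{iθ₄} gives r₂ω₂e^{iθ₂}+r₃ω₃e^{iθ₃}=r₄ω₄e^{iθ₄}.
Eliminating the other unknown: ω₃ = r₂ω₂ sin(θ₄−θ₂) / [r₃ sin(θ₃−θ₄)].
Numerator sine = +0.08368; denominator sine = -0.99939.
Result = 0.048·2.78·(+0.08368) / (0.1522·(-0.99939)) = -0.073409 rad/s; magnitude 0.073409 rad/s.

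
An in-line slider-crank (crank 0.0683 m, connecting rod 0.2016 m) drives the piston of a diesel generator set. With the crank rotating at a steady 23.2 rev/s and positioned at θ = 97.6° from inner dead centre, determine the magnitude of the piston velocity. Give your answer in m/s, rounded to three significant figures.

ω = 2π·23.2 = 145.8 rad/s
For an in-line slider-crank, x = r cosθ + √(L² − r² sin²θ), so v = −rω sinθ·[1 + r cosθ/√(L² − r² sin²θ)].
With r = 0.0683 m, L = 0.2016 m, θ = 97.6°: √(L² − r² sin²θ) = 0.18989 m.
v = −0.0683·145.8·0.99122·[1 + 0.0683·-0.13226/0.18989] = -9.3992 m/s.
|v| = 9.3992 m/s.

9.40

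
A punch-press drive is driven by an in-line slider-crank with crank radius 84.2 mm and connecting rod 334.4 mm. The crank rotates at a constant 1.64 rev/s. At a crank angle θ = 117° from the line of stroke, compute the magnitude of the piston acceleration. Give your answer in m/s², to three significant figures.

5.39

ω = 2π·1.64 = 10.3 rad/s
x(θ) = r cosθ + √(L² − r² sin²θ); with ω constant, a = ω²·d²x/dθ².
d²x/dθ² = −r cosθ − r²(cos2θ)/√u − r⁴ sin²2θ/(4u^{3/2}),  u = L² − r² sin²θ = 0.106195 m².
Substituting r = 0.0842 m, L = 0.3344 m, θ = 117°: d²x/dθ² = +0.050776 m.
a = ω²·d²x/dθ² = (10.3)²·(+0.050776) = +5.3915 m/s²;  |a| = 5.3915 m/s².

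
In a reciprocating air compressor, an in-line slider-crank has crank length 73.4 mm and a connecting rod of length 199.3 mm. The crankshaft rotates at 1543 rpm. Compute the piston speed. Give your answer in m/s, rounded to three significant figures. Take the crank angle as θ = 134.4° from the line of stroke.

ω = 2π·1543/60 = 161.6 rad/s
For an in-line slider-crank, x = r cosθ + √(L² − r² sin²θ), so v = −rω sinθ·[1 + r cosθ/√(L² − r² sin²θ)].
With r = 0.0734 m, L = 0.1993 m, θ = 134.4°: √(L² − r² sin²θ) = 0.19228 m.
v = −0.0734·161.6·0.71447·[1 + 0.0734·-0.69966/0.19228] = -6.2105 m/s.
|v| = 6.2105 m/s.

6.21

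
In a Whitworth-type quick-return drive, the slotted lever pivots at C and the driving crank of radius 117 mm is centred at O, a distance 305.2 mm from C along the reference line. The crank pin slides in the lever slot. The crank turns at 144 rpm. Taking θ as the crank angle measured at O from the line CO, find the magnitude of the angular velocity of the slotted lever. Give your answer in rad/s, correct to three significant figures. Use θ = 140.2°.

3.99

ω = 15.08 rad/s (from 144 rpm).
Crank pin A relative to C: A = (d + r cosθ, r sinθ); lever angle φ = atan2(r sinθ, d + r cosθ).
Differentiating tanφ: φ̇ = rω(d cosθ + r)/(d² + r² + 2dr cosθ).
d² + r² + 2dr cosθ = |CA|² = 0.0519677 m²;  d cosθ + r = -0.11748 m.
|ω_lever| = |0.117·15.08·-0.11748| / 0.0519677 = 3.9885 rad/s.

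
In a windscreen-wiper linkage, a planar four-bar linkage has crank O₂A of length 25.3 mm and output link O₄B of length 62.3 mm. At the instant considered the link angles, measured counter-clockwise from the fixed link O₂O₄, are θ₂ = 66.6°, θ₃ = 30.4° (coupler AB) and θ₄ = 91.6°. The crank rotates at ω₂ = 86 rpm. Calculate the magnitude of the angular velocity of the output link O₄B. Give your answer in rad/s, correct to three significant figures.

2.46

ω₂ = 9.006 rad/s (from 86 rpm).
Differentiating the loop-closure r₂e^{iθ₂}+r₃e^{iθ₃}=r₁+r₄e^{iθ₄} gives r₂ω₂e^{iθ₂}+r₃ω₃e^{iθ₃}=r₄ω₄e^{iθ₄}.
Eliminating the other unknown: ω₄ = r₂ω₂ sin(θ₂−θ₃) / [r₄ sin(θ₄−θ₃)].
Numerator sine = +0.59061; denominator sine = +0.87631.
Result = 0.0253·9.006·(+0.59061) / (0.0623·(+0.87631)) = +2.4649 rad/s; magnitude 2.4649 rad/s.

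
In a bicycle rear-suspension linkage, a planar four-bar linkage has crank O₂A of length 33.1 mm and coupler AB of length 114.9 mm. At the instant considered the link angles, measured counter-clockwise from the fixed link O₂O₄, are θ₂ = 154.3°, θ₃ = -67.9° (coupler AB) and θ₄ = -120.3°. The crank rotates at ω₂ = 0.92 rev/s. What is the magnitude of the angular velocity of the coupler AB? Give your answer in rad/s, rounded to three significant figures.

2.10

ω₂ = 5.781 rad/s (from 0.92 rev/s).
Differentiating the loop-closure r₂e^{iθ₂}+r₃e^{iθ₃}=r₁+r₄e^{iθ₄} gives r₂ω₂e^{iθ₂}+r₃ω₃e^{iθ₃}=r₄ω₄e^{iθ₄}.
Eliminating the other unknown: ω₃ = r₂ω₂ sin(θ₄−θ₂) / [r₃ sin(θ₃−θ₄)].
Numerator sine = +0.99678; denominator sine = +0.79229.
Result = 0.0331·5.781·(+0.99678) / (0.1149·(+0.79229)) = +2.095 rad/s; magnitude 2.095 rad/s.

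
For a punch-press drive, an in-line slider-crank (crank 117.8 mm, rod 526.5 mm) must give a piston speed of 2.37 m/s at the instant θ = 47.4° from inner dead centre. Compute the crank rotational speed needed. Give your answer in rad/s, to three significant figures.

For an in-line slider-crank, |v_piston| = rω|sinθ|·[1 + r cosθ/√(L² − r² sin²θ)].
With r = 0.1178 m, L = 0.5265 m, θ = 47.4°: the bracketed kinematic factor |dx/dθ| = 0.10003 m.
ω = v/|dx/dθ| = 2.37/0.10003 = 23.694 rad/s.

23.7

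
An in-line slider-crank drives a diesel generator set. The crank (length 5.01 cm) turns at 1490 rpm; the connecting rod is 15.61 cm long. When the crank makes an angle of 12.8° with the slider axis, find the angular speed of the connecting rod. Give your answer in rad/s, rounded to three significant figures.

ω = 156 rad/s (converted from 1490 rpm).
The rod makes angle φ with the slider axis where L sinφ = r sinθ; differentiating, L cosφ·φ̇ = r ω cosθ.
L cosφ = √(L² − r² sin²θ) = 0.1557 m.
|ω_rod| = r ω |cosθ| / √(L² − r² sin²θ) = 0.0501·156·0.97515/0.1557 = 48.958 rad/s.

49.0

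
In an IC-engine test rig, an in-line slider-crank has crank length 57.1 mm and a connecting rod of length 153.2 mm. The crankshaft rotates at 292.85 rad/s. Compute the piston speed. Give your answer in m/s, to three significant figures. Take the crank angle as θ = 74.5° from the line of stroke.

ω = 292.9 rad/s
For an in-line slider-crank, x = r cosθ + √(L² − r² sin²θ), so v = −rω sinθ·[1 + r cosθ/√(L² − r² sin²θ)].
With r = 0.0571 m, L = 0.1532 m, θ = 74.5°: √(L² − r² sin²θ) = 0.14298 m.
v = −0.0571·292.9·0.96363·[1 + 0.0571·0.26724/0.14298] = -17.833 m/s.
|v| = 17.833 m/s.

17.8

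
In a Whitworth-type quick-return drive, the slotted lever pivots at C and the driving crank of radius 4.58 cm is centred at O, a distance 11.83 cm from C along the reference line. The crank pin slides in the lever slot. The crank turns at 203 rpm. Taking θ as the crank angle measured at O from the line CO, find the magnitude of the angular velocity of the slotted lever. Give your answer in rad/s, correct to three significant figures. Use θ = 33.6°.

ω = 21.26 rad/s (from 203 rpm).
Crank pin A relative to C: A = (d + r cosθ, r sinθ); lever angle φ = atan2(r sinθ, d + r cosθ).
Differentiating tanφ: φ̇ = rω(d cosθ + r)/(d² + r² + 2dr cosθ).
d² + r² + 2dr cosθ = |CA|² = 0.0251183 m²;  d cosθ + r = +0.14433 m.
|ω_lever| = |0.0458·21.26·+0.14433| / 0.0251183 = 5.5946 rad/s.

5.59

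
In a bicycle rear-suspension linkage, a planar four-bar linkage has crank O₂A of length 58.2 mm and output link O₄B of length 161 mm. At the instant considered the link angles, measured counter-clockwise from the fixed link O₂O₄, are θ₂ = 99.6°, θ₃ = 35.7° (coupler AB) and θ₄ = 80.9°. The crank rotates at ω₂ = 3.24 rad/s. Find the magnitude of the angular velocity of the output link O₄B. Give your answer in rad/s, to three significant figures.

1.48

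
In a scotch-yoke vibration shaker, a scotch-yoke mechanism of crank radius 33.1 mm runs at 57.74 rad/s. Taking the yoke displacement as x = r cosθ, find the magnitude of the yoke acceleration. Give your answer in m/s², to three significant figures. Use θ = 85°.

ω = 57.74 rad/s
x = r cosθ ⇒ ẍ = −rω² cosθ (ω constant).
|a| = rω²|cosθ| = 0.0331·(57.74)²·|cos 85°| = 9.6178 m/s².

9.62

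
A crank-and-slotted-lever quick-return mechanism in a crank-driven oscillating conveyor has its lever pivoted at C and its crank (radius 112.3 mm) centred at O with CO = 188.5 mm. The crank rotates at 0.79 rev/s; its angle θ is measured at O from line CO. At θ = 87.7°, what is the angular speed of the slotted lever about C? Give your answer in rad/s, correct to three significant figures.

1.34

ω = 4.964 rad/s (from 0.79 rev/s).
Crank pin A relative to C: A = (d + r cosθ, r sinθ); lever angle φ = atan2(r sinθ, d + r cosθ).
Differentiating tanφ: φ̇ = rω(d cosθ + r)/(d² + r² + 2dr cosθ).
d² + r² + 2dr cosθ = |CA|² = 0.0498426 m²;  d cosθ + r = +0.11986 m.
|ω_lever| = |0.1123·4.964·+0.11986| / 0.0498426 = 1.3405 rad/s.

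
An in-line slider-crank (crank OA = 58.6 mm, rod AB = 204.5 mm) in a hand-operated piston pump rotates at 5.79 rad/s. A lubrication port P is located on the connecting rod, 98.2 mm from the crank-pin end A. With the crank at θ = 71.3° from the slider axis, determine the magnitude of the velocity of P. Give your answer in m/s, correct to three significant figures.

0.341

ω = 5.79 rad/s.  Crank-pin speed |V_A| = rω = 0.33929 m/s, perpendicular to OA.
Rod angle: sinφ = −(r/L) sinθ ⇒ φ = -15.749°; ω_rod = −rω cosθ/√(L²−r²sin²θ) = -0.55269 rad/s.
V_P = V_A + ω_rod × AP, with AP = 0.0982 m along the rod.
Components: V_Px = −rω sinθ − a·ω_rod·sinφ = -0.33611 m/s;  V_Py = rω cosθ + a·ω_rod·cosφ = +0.056545 m/s.
|V_P| = √(V_Px² + V_Py²) = 0.34084 m/s.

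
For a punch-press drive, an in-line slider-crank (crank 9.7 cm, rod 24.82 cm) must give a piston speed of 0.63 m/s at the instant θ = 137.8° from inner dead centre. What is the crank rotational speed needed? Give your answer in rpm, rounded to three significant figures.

132

For an in-line slider-crank, |v_piston| = rω|sinθ|·[1 + r cosθ/√(L² − r² sin²θ)].
With r = 0.097 m, L = 0.2482 m, θ = 137.8°: the bracketed kinematic factor |dx/dθ| = 0.045607 m.
ω = v/|dx/dθ| = 0.63/0.045607 = 13.814 rad/s.
N = 60ω/(2π) = 131.91 rpm.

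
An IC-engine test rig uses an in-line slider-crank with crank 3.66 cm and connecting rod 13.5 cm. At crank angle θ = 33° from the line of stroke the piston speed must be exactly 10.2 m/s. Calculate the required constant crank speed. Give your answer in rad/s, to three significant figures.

For an in-line slider-crank, |v_piston| = rω|sinθ|·[1 + r cosθ/√(L² − r² sin²θ)].
With r = 0.0366 m, L = 0.135 m, θ = 33°: the bracketed kinematic factor |dx/dθ| = 0.024516 m.
ω = v/|dx/dθ| = 10.2/0.024516 = 416.05 rad/s.

416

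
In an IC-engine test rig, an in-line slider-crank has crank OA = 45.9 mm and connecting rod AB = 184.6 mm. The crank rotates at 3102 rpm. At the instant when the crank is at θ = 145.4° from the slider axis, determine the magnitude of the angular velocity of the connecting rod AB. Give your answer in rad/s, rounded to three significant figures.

ω = 324.8 rad/s (converted from 3102 rpm).
The rod makes angle φ with the slider axis where L sinφ = r sinθ; differentiating, L cosφ·φ̇ = r ω cosθ.
L cosφ = √(L² − r² sin²θ) = 0.18275 m.
|ω_rod| = r ω |cosθ| / √(L² − r² sin²θ) = 0.0459·324.8·0.82314/0.18275 = 67.158 rad/s.

67.2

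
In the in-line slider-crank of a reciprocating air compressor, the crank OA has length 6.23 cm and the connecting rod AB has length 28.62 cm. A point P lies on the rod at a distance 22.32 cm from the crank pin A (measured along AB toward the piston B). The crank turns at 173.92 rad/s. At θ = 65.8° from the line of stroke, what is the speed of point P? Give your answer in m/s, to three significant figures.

ω = 173.9 rad/s.  Crank-pin speed |V_A| = rω = 10.835 m/s, perpendicular to OA.
Rod angle: sinφ = −(r/L) sinθ ⇒ φ = -11.452°; ω_rod = −rω cosθ/√(L²−r²sin²θ) = -15.834 rad/s.
V_P = V_A + ω_rod × AP, with AP = 0.2232 m along the rod.
Components: V_Px = −rω sinθ − a·ω_rod·sinφ = -10.585 m/s;  V_Py = rω cosθ + a·ω_rod·cosφ = +0.97771 m/s.
|V_P| = √(V_Px² + V_Py²) = 10.63 m/s.

10.6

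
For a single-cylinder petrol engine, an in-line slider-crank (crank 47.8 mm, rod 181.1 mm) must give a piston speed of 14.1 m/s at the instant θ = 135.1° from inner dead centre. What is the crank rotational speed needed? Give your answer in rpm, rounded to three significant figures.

4930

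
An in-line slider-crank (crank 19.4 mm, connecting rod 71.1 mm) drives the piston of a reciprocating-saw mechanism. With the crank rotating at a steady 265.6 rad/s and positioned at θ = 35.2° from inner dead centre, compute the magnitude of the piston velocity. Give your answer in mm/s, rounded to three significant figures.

3640

ω = 265.6 rad/s
For an in-line slider-crank, x = r cosθ + √(L² − r² sin²θ), so v = −rω sinθ·[1 + r cosθ/√(L² − r² sin²θ)].
With r = 0.0194 m, L = 0.0711 m, θ = 35.2°: √(L² − r² sin²θ) = 0.070215 m.
v = −0.0194·265.6·0.57643·[1 + 0.0194·0.81714/0.070215] = -3.6407 m/s.
|v| = 3.6407 m/s = 3640.7 mm/s.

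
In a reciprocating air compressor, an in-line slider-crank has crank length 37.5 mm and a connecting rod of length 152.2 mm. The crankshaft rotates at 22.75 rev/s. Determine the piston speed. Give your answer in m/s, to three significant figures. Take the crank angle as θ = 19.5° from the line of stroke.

2.21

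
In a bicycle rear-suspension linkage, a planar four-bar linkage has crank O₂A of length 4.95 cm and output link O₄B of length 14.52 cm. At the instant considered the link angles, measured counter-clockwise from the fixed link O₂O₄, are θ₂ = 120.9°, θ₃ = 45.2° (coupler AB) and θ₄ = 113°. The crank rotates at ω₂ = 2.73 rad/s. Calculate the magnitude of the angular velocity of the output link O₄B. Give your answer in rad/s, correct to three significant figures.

ω₂ = 2.73 rad/s
Differentiating the loop-closure r₂e^{iθ₂}+r₃e^{iθ₃}=r₁+r₄e^{iθ₄} gives r₂ω₂e^{iθ₂}+r₃ω₃e^{iθ₃}=r₄ω₄e^{iθ₄}.
Eliminating the other unknown: ω₄ = r₂ω₂ sin(θ₂−θ₃) / [r₄ sin(θ₄−θ₃)].
Numerator sine = +0.96902; denominator sine = +0.92587.
Result = 0.0495·2.73·(+0.96902) / (0.1452·(+0.92587)) = +0.97405 rad/s; magnitude 0.97405 rad/s.

0.974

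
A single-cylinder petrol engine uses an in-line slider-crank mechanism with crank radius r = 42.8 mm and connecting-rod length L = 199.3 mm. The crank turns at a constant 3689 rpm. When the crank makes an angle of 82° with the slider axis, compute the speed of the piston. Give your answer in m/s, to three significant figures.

ω = 2π·3689/60 = 386.3 rad/s
For an in-line slider-crank, x = r cosθ + √(L² − r² sin²θ), so v = −rω sinθ·[1 + r cosθ/√(L² − r² sin²θ)].
With r = 0.0428 m, L = 0.1993 m, θ = 82°: √(L² − r² sin²θ) = 0.19474 m.
v = −0.0428·386.3·0.99027·[1 + 0.0428·0.13917/0.19474] = -16.874 m/s.
|v| = 16.874 m/s.

16.9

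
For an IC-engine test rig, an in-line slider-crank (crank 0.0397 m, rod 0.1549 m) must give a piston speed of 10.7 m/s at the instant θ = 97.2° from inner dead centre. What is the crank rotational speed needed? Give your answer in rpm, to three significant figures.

For an in-line slider-crank, |v_piston| = rω|sinθ|·[1 + r cosθ/√(L² − r² sin²θ)].
With r = 0.0397 m, L = 0.1549 m, θ = 97.2°: the bracketed kinematic factor |dx/dθ| = 0.038079 m.
ω = v/|dx/dθ| = 10.7/0.038079 = 281 rad/s.
N = 60ω/(2π) = 2683.3 rpm.

2680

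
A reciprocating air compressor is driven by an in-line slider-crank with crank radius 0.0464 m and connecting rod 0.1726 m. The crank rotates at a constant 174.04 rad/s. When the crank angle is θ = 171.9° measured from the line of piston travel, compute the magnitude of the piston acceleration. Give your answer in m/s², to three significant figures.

ω = 174 rad/s
x(θ) = r cosθ + √(L² − r² sin²θ); with ω constant, a = ω²·d²x/dθ².
d²x/dθ² = −r cosθ − r²(cos2θ)/√u − r⁴ sin²2θ/(4u^{3/2}),  u = L² − r² sin²θ = 0.029748 m².
Substituting r = 0.0464 m, L = 0.1726 m, θ = 171.9°: d²x/dθ² = +0.033933 m.
a = ω²·d²x/dθ² = (174)²·(+0.033933) = +1027.8 m/s²;  |a| = 1027.8 m/s².

1030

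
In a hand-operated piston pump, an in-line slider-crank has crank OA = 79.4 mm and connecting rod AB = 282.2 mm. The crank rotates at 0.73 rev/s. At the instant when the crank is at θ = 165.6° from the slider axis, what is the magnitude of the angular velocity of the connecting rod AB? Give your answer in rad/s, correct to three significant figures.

1.25

ω = 4.587 rad/s (converted from 0.73 rev/s).
The rod makes angle φ with the slider axis where L sinφ = r sinθ; differentiating, L cosφ·φ̇ = r ω cosθ.
L cosφ = √(L² − r² sin²θ) = 0.28151 m.
|ω_rod| = r ω |cosθ| / √(L² − r² sin²θ) = 0.0794·4.587·0.96858/0.28151 = 1.2531 rad/s.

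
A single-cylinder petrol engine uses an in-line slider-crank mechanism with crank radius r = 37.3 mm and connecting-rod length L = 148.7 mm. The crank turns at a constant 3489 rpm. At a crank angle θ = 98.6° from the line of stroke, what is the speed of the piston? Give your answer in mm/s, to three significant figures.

13000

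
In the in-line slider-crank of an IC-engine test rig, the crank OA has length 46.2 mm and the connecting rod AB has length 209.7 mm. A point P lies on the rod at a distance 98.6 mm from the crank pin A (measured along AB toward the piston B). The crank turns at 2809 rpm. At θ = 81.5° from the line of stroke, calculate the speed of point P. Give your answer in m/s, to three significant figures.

ω = 294.2 rad/s.  Crank-pin speed |V_A| = rω = 13.59 m/s, perpendicular to OA.
Rod angle: sinφ = −(r/L) sinθ ⇒ φ = -12.585°; ω_rod = −rω cosθ/√(L²−r²sin²θ) = -9.815 rad/s.
V_P = V_A + ω_rod × AP, with AP = 0.0986 m along the rod.
Components: V_Px = −rω sinθ − a·ω_rod·sinφ = -13.652 m/s;  V_Py = rω cosθ + a·ω_rod·cosφ = +1.0642 m/s.
|V_P| = √(V_Px² + V_Py²) = 13.693 m/s.

13.7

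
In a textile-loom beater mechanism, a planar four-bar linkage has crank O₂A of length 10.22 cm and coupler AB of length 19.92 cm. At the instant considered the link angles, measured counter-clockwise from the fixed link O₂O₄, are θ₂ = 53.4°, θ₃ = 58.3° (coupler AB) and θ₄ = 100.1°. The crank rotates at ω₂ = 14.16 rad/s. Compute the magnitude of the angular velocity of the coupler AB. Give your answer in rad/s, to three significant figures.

7.93

ω₂ = 14.16 rad/s
Differentiating the loop-closure r₂e^{iθ₂}+r₃e^{iθ₃}=r₁+r₄e^{iθ₄} gives r₂ω₂e^{iθ₂}+r₃ω₃e^{iθ₃}=r₄ω₄e^{iθ₄}.
Eliminating the other unknown: ω₃ = r₂ω₂ sin(θ₄−θ₂) / [r₃ sin(θ₃−θ₄)].
Numerator sine = +0.72777; denominator sine = -0.66653.
Result = 0.1022·14.16·(+0.72777) / (0.1992·(-0.66653)) = -7.9323 rad/s; magnitude 7.9323 rad/s.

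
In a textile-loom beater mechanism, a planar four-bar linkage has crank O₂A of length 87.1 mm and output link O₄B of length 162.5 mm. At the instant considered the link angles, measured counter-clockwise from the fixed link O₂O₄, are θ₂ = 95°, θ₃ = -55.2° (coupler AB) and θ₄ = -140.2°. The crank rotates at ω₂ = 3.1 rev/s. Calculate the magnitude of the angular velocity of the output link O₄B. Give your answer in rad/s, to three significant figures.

5.21

ω₂ = 19.48 rad/s (from 3.1 rev/s).
Differentiating the loop-closure r₂e^{iθ₂}+r₃e^{iθ₃}=r₁+r₄e^{iθ₄} gives r₂ω₂e^{iθ₂}+r₃ω₃e^{iθ₃}=r₄ω₄e^{iθ₄}.
Eliminating the other unknown: ω₄ = r₂ω₂ sin(θ₂−θ₃) / [r₄ sin(θ₄−θ₃)].
Numerator sine = +0.49697; denominator sine = -0.99619.
Result = 0.0871·19.48·(+0.49697) / (0.1625·(-0.99619)) = -5.2083 rad/s; magnitude 5.2083 rad/s.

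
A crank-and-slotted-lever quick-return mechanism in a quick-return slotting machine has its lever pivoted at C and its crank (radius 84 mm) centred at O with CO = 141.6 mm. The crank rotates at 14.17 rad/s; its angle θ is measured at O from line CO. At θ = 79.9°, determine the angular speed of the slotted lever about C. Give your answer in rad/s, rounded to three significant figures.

4.14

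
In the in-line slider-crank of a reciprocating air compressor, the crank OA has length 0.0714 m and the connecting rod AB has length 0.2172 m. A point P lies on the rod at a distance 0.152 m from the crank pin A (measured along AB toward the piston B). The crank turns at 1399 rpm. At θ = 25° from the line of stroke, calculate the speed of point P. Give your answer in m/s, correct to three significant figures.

6.06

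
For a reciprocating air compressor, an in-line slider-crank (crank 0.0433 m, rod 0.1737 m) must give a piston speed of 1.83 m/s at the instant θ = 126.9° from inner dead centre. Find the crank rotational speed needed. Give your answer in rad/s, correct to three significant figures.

62.4

For an in-line slider-crank, |v_piston| = rω|sinθ|·[1 + r cosθ/√(L² − r² sin²θ)].
With r = 0.0433 m, L = 0.1737 m, θ = 126.9°: the bracketed kinematic factor |dx/dθ| = 0.029338 m.
ω = v/|dx/dθ| = 1.83/0.029338 = 62.377 rad/s.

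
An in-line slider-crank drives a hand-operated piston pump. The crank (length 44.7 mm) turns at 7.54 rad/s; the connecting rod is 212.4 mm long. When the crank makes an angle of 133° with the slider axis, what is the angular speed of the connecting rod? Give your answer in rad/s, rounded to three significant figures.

1.10

ω = 7.54 rad/s
The rod makes angle φ with the slider axis where L sinφ = r sinθ; differentiating, L cosφ·φ̇ = r ω cosθ.
L cosφ = √(L² − r² sin²θ) = 0.20987 m.
|ω_rod| = r ω |cosθ| / √(L² − r² sin²θ) = 0.0447·7.54·0.68200/0.20987 = 1.0953 rad/s.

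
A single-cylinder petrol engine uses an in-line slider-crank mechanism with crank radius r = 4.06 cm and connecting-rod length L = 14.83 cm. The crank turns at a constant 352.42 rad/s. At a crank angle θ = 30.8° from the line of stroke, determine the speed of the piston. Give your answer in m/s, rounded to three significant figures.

ω = 352.4 rad/s
For an in-line slider-crank, x = r cosθ + √(L² − r² sin²θ), so v = −rω sinθ·[1 + r cosθ/√(L² − r² sin²θ)].
With r = 0.0406 m, L = 0.1483 m, θ = 30.8°: √(L² − r² sin²θ) = 0.14684 m.
v = −0.0406·352.4·0.51204·[1 + 0.0406·0.85896/0.14684] = -9.0665 m/s.
|v| = 9.0665 m/s.

9.07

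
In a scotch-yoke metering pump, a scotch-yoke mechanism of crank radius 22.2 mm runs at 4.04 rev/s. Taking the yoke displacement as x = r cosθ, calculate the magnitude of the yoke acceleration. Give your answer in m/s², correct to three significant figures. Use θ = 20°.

13.4

ω = 25.38 rad/s (from 4.04 rev/s).
x = r cosθ ⇒ ẍ = −rω² cosθ (ω constant).
|a| = rω²|cosθ| = 0.0222·(25.38)²·|cos 20°| = 13.442 m/s².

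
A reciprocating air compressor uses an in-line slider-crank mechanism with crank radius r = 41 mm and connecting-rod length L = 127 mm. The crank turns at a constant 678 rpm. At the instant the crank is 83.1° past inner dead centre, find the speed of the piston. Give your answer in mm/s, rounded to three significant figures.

ω = 2π·678/60 = 71 rad/s
For an in-line slider-crank, x = r cosθ + √(L² − r² sin²θ), so v = −rω sinθ·[1 + r cosθ/√(L² − r² sin²θ)].
With r = 0.041 m, L = 0.127 m, θ = 83.1°: √(L² − r² sin²θ) = 0.1203 m.
v = −0.041·71·0.99276·[1 + 0.041·0.12014/0.1203] = -3.0082 m/s.
|v| = 3.0082 m/s = 3008.2 mm/s.

3010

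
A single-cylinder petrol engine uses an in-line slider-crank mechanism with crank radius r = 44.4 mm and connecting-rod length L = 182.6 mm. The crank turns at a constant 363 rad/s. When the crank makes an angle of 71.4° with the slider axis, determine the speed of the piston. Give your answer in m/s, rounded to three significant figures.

ω = 363 rad/s
For an in-line slider-crank, x = r cosθ + √(L² − r² sin²θ), so v = −rω sinθ·[1 + r cosθ/√(L² − r² sin²θ)].
With r = 0.0444 m, L = 0.1826 m, θ = 71.4°: √(L² − r² sin²θ) = 0.17768 m.
v = −0.0444·363·0.94777·[1 + 0.0444·0.31896/0.17768] = -16.493 m/s.
|v| = 16.493 m/s.

16.5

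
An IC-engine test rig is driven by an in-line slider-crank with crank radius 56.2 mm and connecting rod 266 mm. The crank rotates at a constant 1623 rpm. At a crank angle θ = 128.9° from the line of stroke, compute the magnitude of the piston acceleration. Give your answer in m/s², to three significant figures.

ω = 2π·1623/60 = 170 rad/s
x(θ) = r cosθ + √(L² − r² sin²θ); with ω constant, a = ω²·d²x/dθ².
d²x/dθ² = −r cosθ − r²(cos2θ)/√u − r⁴ sin²2θ/(4u^{3/2}),  u = L² − r² sin²θ = 0.0688431 m².
Substituting r = 0.0562 m, L = 0.266 m, θ = 128.9°: d²x/dθ² = +0.037703 m.
a = ω²·d²x/dθ² = (170)²·(+0.037703) = +1089.1 m/s²;  |a| = 1089.1 m/s².

1090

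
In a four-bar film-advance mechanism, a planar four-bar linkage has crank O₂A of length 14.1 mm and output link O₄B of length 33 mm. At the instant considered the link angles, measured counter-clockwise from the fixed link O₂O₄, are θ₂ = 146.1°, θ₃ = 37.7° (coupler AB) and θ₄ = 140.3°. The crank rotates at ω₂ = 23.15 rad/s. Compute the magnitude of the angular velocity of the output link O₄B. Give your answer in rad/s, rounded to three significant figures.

9.62

ω₂ = 23.15 rad/s
Differentiating the loop-closure r₂e^{iθ₂}+r₃e^{iθ₃}=r₁+r₄e^{iθ₄} gives r₂ω₂e^{iθ₂}+r₃ω₃e^{iθ₃}=r₄ω₄e^{iθ₄}.
Eliminating the other unknown: ω₄ = r₂ω₂ sin(θ₂−θ₃) / [r₄ sin(θ₄−θ₃)].
Numerator sine = +0.94888; denominator sine = +0.97592.
Result = 0.0141·23.15·(+0.94888) / (0.033·(+0.97592)) = +9.6173 rad/s; magnitude 9.6173 rad/s.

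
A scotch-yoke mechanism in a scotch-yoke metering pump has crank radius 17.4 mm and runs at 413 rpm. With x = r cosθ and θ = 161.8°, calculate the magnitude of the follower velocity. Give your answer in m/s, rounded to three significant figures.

0.235

ω = 43.25 rad/s (from 413 rpm).
x = r cosθ ⇒ ẋ = −rω sinθ.
|v| = rω|sinθ| = 0.0174·43.25·|sin 161.8°| = 0.23504 m/s.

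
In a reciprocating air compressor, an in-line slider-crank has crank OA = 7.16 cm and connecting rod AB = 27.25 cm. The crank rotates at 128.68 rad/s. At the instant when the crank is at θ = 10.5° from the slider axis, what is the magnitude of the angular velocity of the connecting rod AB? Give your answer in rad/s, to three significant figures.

ω = 128.7 rad/s
The rod makes angle φ with the slider axis where L sinφ = r sinθ; differentiating, L cosφ·φ̇ = r ω cosθ.
L cosφ = √(L² − r² sin²θ) = 0.27219 m.
|ω_rod| = r ω |cosθ| / √(L² − r² sin²θ) = 0.0716·128.7·0.98325/0.27219 = 33.283 rad/s.

33.3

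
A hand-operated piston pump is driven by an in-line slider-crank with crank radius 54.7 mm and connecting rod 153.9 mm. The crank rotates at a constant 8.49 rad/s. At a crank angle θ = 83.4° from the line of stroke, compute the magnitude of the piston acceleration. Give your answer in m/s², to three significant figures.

ω = 8.49 rad/s
x(θ) = r cosθ + √(L² − r² sin²θ); with ω constant, a = ω²·d²x/dθ².
d²x/dθ² = −r cosθ − r²(cos2θ)/√u − r⁴ sin²2θ/(4u^{3/2}),  u = L² − r² sin²θ = 0.0207326 m².
Substituting r = 0.0547 m, L = 0.1539 m, θ = 83.4°: d²x/dθ² = +0.013905 m.
a = ω²·d²x/dθ² = (8.49)²·(+0.013905) = +1.0023 m/s²;  |a| = 1.0023 m/s².

1.00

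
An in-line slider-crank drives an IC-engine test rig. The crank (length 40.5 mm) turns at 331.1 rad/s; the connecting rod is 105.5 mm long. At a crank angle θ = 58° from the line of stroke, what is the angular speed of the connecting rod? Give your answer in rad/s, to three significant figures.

71.2

ω = 331.1 rad/s
The rod makes angle φ with the slider axis where L sinφ = r sinθ; differentiating, L cosφ·φ̇ = r ω cosθ.
L cosφ = √(L² − r² sin²θ) = 0.099753 m.
|ω_rod| = r ω |cosθ| / √(L² − r² sin²θ) = 0.0405·331.1·0.52992/0.099753 = 71.236 rad/s.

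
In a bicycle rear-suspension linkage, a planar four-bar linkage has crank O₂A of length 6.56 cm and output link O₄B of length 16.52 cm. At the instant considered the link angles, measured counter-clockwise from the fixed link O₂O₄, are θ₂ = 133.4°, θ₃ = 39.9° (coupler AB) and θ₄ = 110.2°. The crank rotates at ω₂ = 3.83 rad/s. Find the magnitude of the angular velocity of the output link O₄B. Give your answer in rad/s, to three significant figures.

1.61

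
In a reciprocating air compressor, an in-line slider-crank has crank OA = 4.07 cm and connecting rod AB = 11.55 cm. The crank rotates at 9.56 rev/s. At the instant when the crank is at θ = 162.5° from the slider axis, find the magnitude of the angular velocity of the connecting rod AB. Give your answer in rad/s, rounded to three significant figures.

20.3

ω = 60.07 rad/s (converted from 9.56 rev/s).
The rod makes angle φ with the slider axis where L sinφ = r sinθ; differentiating, L cosφ·φ̇ = r ω cosθ.
L cosφ = √(L² − r² sin²θ) = 0.11485 m.
|ω_rod| = r ω |cosθ| / √(L² − r² sin²θ) = 0.0407·60.07·0.95372/0.11485 = 20.301 rad/s.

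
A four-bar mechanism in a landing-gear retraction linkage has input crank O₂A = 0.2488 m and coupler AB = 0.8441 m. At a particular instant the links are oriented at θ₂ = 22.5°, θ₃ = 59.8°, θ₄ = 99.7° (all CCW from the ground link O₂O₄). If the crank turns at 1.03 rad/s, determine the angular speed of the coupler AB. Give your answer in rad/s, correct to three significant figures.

0.462

ω₂ = 1.03 rad/s
Differentiating the loop-closure r₂e^{iθ₂}+r₃e^{iθ₃}=r₁+r₄e^{iθ₄} gives r₂ω₂e^{iθ₂}+r₃ω₃e^{iθ₃}=r₄ω₄e^{iθ₄}.
Eliminating the other unknown: ω₃ = r₂ω₂ sin(θ₄−θ₂) / [r₃ sin(θ₃−θ₄)].
Numerator sine = +0.97515; denominator sine = -0.64145.
Result = 0.2488·1.03·(+0.97515) / (0.8441·(-0.64145)) = -0.46153 rad/s; magnitude 0.46153 rad/s.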